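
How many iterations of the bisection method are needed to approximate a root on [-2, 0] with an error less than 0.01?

We need (b-a)/2^n ≤ 0.01
(0 - (-2))/2^n ≤ 0.01
2/2^n ≤ 0.01
2^n ≥ 200
n ≥ log₂(200) = 7.64
n ≥ 8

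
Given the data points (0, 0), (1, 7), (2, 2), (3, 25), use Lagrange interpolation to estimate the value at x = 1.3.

Lagrange interpolation formula:
P(x) = Σ yᵢ × Lᵢ(x)
where Lᵢ(x) = Π_{j≠i} (x - xⱼ)/(xᵢ - xⱼ)

L_0(1.3) = (1.3 - 1)/(0 - 1) × (1.3 - 2)/(0 - 2) × (1.3 - 3)/(0 - 3) = -0.059500
L_1(1.3) = (1.3 - 0)/(1 - 0) × (1.3 - 2)/(1 - 2) × (1.3 - 3)/(1 - 3) = 0.773500
L_2(1.3) = (1.3 - 0)/(2 - 0) × (1.3 - 1)/(2 - 1) × (1.3 - 3)/(2 - 3) = 0.331500
L_3(1.3) = (1.3 - 0)/(3 - 0) × (1.3 - 1)/(3 - 1) × (1.3 - 2)/(3 - 2) = -0.045500

P(1.3) = 0×L_0(1.3) + 7×L_1(1.3) + 2×L_2(1.3) + 25×L_3(1.3)
P(1.3) = 4.940000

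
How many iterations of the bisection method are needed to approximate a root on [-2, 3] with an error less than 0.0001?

We need (b-a)/2^n ≤ 0.0001
(3 - (-2))/2^n ≤ 0.0001
5/2^n ≤ 0.0001
2^n ≥ 50000
n ≥ log₂(50000) = 15.61
n ≥ 16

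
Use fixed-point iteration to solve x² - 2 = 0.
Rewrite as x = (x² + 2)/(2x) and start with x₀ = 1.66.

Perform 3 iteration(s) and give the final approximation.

Equation: x² - 2 = 0
Fixed-point form: x = (x² + 2)/(2x)
x₀ = 1.66

x_1 = g(1.660000) = 1.432410
x_2 = g(1.432410) = 1.414329
x_3 = g(1.414329) = 1.414214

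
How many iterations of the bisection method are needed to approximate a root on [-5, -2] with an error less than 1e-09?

We need (b-a)/2^n ≤ 1e-09
(-2 - (-5))/2^n ≤ 1e-09
3/2^n ≤ 1e-09
2^n ≥ 3000000000
n ≥ log₂(3000000000) = 31.48
n ≥ 32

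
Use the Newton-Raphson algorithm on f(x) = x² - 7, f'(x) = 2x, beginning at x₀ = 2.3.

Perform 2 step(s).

f(x) = x² - 7
f'(x) = 2x
x₀ = 2.3

Newton-Raphson formula: x_{n+1} = x_n - f(x_n)/f'(x_n)

Iteration 1:
  f(2.300000) = -1.710000
  f'(2.300000) = 4.600000
  x_1 = 2.300000 - (-1.710000)/4.600000 = 2.671739
Iteration 2:
  f(2.671739) = 0.138190
  f'(2.671739) = 5.343478
  x_2 = 2.671739 - 0.138190/5.343478 = 2.645878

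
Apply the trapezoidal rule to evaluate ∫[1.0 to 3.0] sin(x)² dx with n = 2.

f(x) = sin(x)²
a = 1.0, b = 3.0, n = 2
h = (b - a)/n = 1.000000

Trapezoidal rule: (h/2)[f(x₀) + 2f(x₁) + 2f(x₂) + ... + f(xₙ)]

x_0 = 1.0000, f(x_0) = 0.708073, coefficient = 1
x_1 = 2.0000, f(x_1) = 0.826822, coefficient = 2
x_2 = 3.0000, f(x_2) = 0.019915, coefficient = 1

I ≈ (1.000000/2) × 2.381632 = 1.190816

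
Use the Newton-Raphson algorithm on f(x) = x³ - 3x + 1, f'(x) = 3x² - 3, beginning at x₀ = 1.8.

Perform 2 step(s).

f(x) = x³ - 3x + 1
f'(x) = 3x² - 3
x₀ = 1.8

Newton-Raphson formula: x_{n+1} = x_n - f(x_n)/f'(x_n)

Iteration 1:
  f(1.800000) = 1.432000
  f'(1.800000) = 6.720000
  x_1 = 1.800000 - 1.432000/6.720000 = 1.586905
Iteration 2:
  f(1.586905) = 0.235535
  f'(1.586905) = 4.554800
  x_2 = 1.586905 - 0.235535/4.554800 = 1.535193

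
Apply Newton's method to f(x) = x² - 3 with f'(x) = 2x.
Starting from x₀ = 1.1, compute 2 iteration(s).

f(x) = x² - 3
f'(x) = 2x
x₀ = 1.1

Newton-Raphson formula: x_{n+1} = x_n - f(x_n)/f'(x_n)

Iteration 1:
  f(1.100000) = -1.790000
  f'(1.100000) = 2.200000
  x_1 = 1.100000 - (-1.790000)/2.200000 = 1.913636
Iteration 2:
  f(1.913636) = 0.662004
  f'(1.913636) = 3.827273
  x_2 = 1.913636 - 0.662004/3.827273 = 1.740666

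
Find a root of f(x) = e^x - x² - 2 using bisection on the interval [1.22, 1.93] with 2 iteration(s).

f(x) = e^x - x² - 2
Initial interval: [1.22, 1.93]

Iteration 1:
  c_1 = (1.220000 + 1.930000)/2 = 1.575000
  f(c_1) = f(1.575000) = 0.350117
  f(a) × f(c) < 0, new interval: [1.220000, 1.575000]
Iteration 2:
  c_2 = (1.220000 + 1.575000)/2 = 1.397500
  f(c_2) = f(1.397500) = 0.092068
  f(a) × f(c) < 0, new interval: [1.220000, 1.397500]

After 2 iteration(s), the approximation is c_2 = 1.397500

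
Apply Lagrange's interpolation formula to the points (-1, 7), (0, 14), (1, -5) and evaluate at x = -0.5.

Lagrange interpolation formula:
P(x) = Σ yᵢ × Lᵢ(x)
where Lᵢ(x) = Π_{j≠i} (x - xⱼ)/(xᵢ - xⱼ)

L_0(-0.5) = (-0.5 - 0)/(-1 - 0) × (-0.5 - 1)/(-1 - 1) = 0.375000
L_1(-0.5) = (-0.5 - (-1))/(0 - (-1)) × (-0.5 - 1)/(0 - 1) = 0.750000
L_2(-0.5) = (-0.5 - (-1))/(1 - (-1)) × (-0.5 - 0)/(1 - 0) = -0.125000

P(-0.5) = 7×L_0(-0.5) + 14×L_1(-0.5) + (-5)×L_2(-0.5)
P(-0.5) = 13.750000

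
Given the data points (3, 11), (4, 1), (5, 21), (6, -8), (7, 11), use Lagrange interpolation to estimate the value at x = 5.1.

Lagrange interpolation formula:
P(x) = Σ yᵢ × Lᵢ(x)
where Lᵢ(x) = Π_{j≠i} (x - xⱼ)/(xᵢ - xⱼ)

L_0(5.1) = (5.1 - 4)/(3 - 4) × (5.1 - 5)/(3 - 5) × (5.1 - 6)/(3 - 6) × (5.1 - 7)/(3 - 7) = 0.007837
L_1(5.1) = (5.1 - 3)/(4 - 3) × (5.1 - 5)/(4 - 5) × (5.1 - 6)/(4 - 6) × (5.1 - 7)/(4 - 7) = -0.059850
L_2(5.1) = (5.1 - 3)/(5 - 3) × (5.1 - 4)/(5 - 4) × (5.1 - 6)/(5 - 6) × (5.1 - 7)/(5 - 7) = 0.987525
L_3(5.1) = (5.1 - 3)/(6 - 3) × (5.1 - 4)/(6 - 4) × (5.1 - 5)/(6 - 5) × (5.1 - 7)/(6 - 7) = 0.073150
L_4(5.1) = (5.1 - 3)/(7 - 3) × (5.1 - 4)/(7 - 4) × (5.1 - 5)/(7 - 5) × (5.1 - 6)/(7 - 6) = -0.008662

P(5.1) = 11×L_0(5.1) + 1×L_1(5.1) + 21×L_2(5.1) + (-8)×L_3(5.1) + 11×L_4(5.1)
P(5.1) = 20.083900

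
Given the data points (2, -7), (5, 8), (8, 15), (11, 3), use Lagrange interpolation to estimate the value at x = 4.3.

Lagrange interpolation formula:
P(x) = Σ yᵢ × Lᵢ(x)
where Lᵢ(x) = Π_{j≠i} (x - xⱼ)/(xᵢ - xⱼ)

L_0(4.3) = (4.3 - 5)/(2 - 5) × (4.3 - 8)/(2 - 8) × (4.3 - 11)/(2 - 11) = 0.107117
L_1(4.3) = (4.3 - 2)/(5 - 2) × (4.3 - 8)/(5 - 8) × (4.3 - 11)/(5 - 11) = 1.055870
L_2(4.3) = (4.3 - 2)/(8 - 2) × (4.3 - 5)/(8 - 5) × (4.3 - 11)/(8 - 11) = -0.199759
L_3(4.3) = (4.3 - 2)/(11 - 2) × (4.3 - 5)/(11 - 5) × (4.3 - 8)/(11 - 8) = 0.036772

P(4.3) = (-7)×L_0(4.3) + 8×L_1(4.3) + 15×L_2(4.3) + 3×L_3(4.3)
P(4.3) = 4.811068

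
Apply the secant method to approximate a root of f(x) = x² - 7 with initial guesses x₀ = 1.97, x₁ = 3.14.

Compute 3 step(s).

f(x) = x² - 7
x₀ = 1.97, x₁ = 3.14

Secant formula: x_{n+1} = x_n - f(x_n)(x_n - x_{n-1})/(f(x_n) - f(x_{n-1}))

Iteration 1:
  f(1.970000) = -3.119100
  f(3.140000) = 2.859600
  x_2 = 3.140000 - 2.859600×(3.140000 - 1.970000)/(2.859600 - (-3.119100))
       = 2.580391
Iteration 2:
  f(3.140000) = 2.859600
  f(2.580391) = -0.341580
  x_3 = 2.580391 - (-0.341580)×(2.580391 - 3.140000)/(-0.341580 - 2.859600)
       = 2.640104
Iteration 3:
  f(2.580391) = -0.341580
  f(2.640104) = -0.029850
  x_4 = 2.640104 - (-0.029850)×(2.640104 - 2.580391)/(-0.029850 - (-0.341580))
       = 2.645822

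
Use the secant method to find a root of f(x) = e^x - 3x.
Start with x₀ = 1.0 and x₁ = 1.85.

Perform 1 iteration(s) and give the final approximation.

f(x) = e^x - 3x
x₀ = 1.0, x₁ = 1.85

Secant formula: x_{n+1} = x_n - f(x_n)(x_n - x_{n-1})/(f(x_n) - f(x_{n-1}))

Iteration 1:
  f(1.000000) = -0.281718
  f(1.850000) = 0.809820
  x_2 = 1.850000 - 0.809820×(1.850000 - 1.000000)/(0.809820 - (-0.281718))
       = 1.219379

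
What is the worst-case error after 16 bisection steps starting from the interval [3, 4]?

Bisection error bound: |error| ≤ (b-a)/2^n
|error| ≤ (4 - 3)/2^16 = 1/2^16
|error| ≤ 0.0000152588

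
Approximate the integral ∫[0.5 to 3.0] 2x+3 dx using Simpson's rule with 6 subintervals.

f(x) = 2x+3
a = 0.5, b = 3.0, n = 6
h = (b - a)/n = 0.416667

Simpson's rule: (h/3)[f(x₀) + 4f(x₁) + 2f(x₂) + ... + f(xₙ)]

x_0 = 0.5000, f(x_0) = 4.000000, coefficient = 1
x_1 = 0.9167, f(x_1) = 4.833333, coefficient = 4
x_2 = 1.3333, f(x_2) = 5.666667, coefficient = 2
x_3 = 1.7500, f(x_3) = 6.500000, coefficient = 4
x_4 = 2.1667, f(x_4) = 7.333333, coefficient = 2
x_5 = 2.5833, f(x_5) = 8.166667, coefficient = 4
x_6 = 3.0000, f(x_6) = 9.000000, coefficient = 1

I ≈ (0.416667/3) × 117.000000 = 16.250000
Exact value: 16.250000
Error: 0.000000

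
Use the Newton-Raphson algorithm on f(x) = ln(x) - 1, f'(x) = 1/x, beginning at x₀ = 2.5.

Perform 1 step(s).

f(x) = ln(x) - 1
f'(x) = 1/x
x₀ = 2.5

Newton-Raphson formula: x_{n+1} = x_n - f(x_n)/f'(x_n)

Iteration 1:
  f(2.500000) = -0.083709
  f'(2.500000) = 0.400000
  x_1 = 2.500000 - (-0.083709)/0.400000 = 2.709273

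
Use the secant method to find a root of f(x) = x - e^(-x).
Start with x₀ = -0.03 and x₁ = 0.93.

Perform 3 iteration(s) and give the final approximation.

f(x) = x - e^(-x)
x₀ = -0.03, x₁ = 0.93

Secant formula: x_{n+1} = x_n - f(x_n)(x_n - x_{n-1})/(f(x_n) - f(x_{n-1}))

Iteration 1:
  f(-0.030000) = -1.060455
  f(0.930000) = 0.535446
  x_2 = 0.930000 - 0.535446×(0.930000 - (-0.030000))/(0.535446 - (-1.060455))
       = 0.607907
Iteration 2:
  f(0.930000) = 0.535446
  f(0.607907) = 0.063418
  x_3 = 0.607907 - 0.063418×(0.607907 - 0.930000)/(0.063418 - 0.535446)
       = 0.564633
Iteration 3:
  f(0.607907) = 0.063418
  f(0.564633) = -0.003935
  x_4 = 0.564633 - (-0.003935)×(0.564633 - 0.607907)/(-0.003935 - 0.063418)
       = 0.567162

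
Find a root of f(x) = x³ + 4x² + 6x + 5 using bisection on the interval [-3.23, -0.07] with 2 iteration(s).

f(x) = x³ + 4x² + 6x + 5
Initial interval: [-3.23, -0.07]

Iteration 1:
  c_1 = (-3.230000 + (-0.070000))/2 = -1.650000
  f(c_1) = f(-1.650000) = 1.497875
  f(a) × f(c) < 0, new interval: [-3.230000, -1.650000]
Iteration 2:
  c_2 = (-3.230000 + (-1.650000))/2 = -2.440000
  f(c_2) = f(-2.440000) = -0.352384
  f(a) × f(c) ≥ 0, new interval: [-2.440000, -1.650000]

After 2 iteration(s), the approximation is c_2 = -2.440000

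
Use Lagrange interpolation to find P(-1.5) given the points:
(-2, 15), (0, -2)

Lagrange interpolation formula:
P(x) = Σ yᵢ × Lᵢ(x)
where Lᵢ(x) = Π_{j≠i} (x - xⱼ)/(xᵢ - xⱼ)

L_0(-1.5) = (-1.5 - 0)/(-2 - 0) = 0.750000
L_1(-1.5) = (-1.5 - (-2))/(0 - (-2)) = 0.250000

P(-1.5) = 15×L_0(-1.5) + (-2)×L_1(-1.5)
P(-1.5) = 10.750000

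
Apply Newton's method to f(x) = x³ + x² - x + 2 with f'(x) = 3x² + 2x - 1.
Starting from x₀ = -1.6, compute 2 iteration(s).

f(x) = x³ + x² - x + 2
f'(x) = 3x² + 2x - 1
x₀ = -1.6

Newton-Raphson formula: x_{n+1} = x_n - f(x_n)/f'(x_n)

Iteration 1:
  f(-1.600000) = 2.064000
  f'(-1.600000) = 3.480000
  x_1 = -1.600000 - 2.064000/3.480000 = -2.193103
Iteration 2:
  f(-2.193103) = -1.545369
  f'(-2.193103) = 9.042901
  x_2 = -2.193103 - (-1.545369)/9.042901 = -2.022210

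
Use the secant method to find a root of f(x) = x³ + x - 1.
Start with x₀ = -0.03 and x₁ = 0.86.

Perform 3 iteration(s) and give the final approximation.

f(x) = x³ + x - 1
x₀ = -0.03, x₁ = 0.86

Secant formula: x_{n+1} = x_n - f(x_n)(x_n - x_{n-1})/(f(x_n) - f(x_{n-1}))

Iteration 1:
  f(-0.030000) = -1.030027
  f(0.860000) = 0.496056
  x_2 = 0.860000 - 0.496056×(0.860000 - (-0.030000))/(0.496056 - (-1.030027))
       = 0.570704
Iteration 2:
  f(0.860000) = 0.496056
  f(0.570704) = -0.243416
  x_3 = 0.570704 - (-0.243416)×(0.570704 - 0.860000)/(-0.243416 - 0.496056)
       = 0.665933
Iteration 3:
  f(0.570704) = -0.243416
  f(0.665933) = -0.038748
  x_4 = 0.665933 - (-0.038748)×(0.665933 - 0.570704)/(-0.038748 - (-0.243416))
       = 0.683962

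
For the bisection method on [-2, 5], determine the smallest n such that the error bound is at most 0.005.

We need (b-a)/2^n ≤ 0.005
(5 - (-2))/2^n ≤ 0.005
7/2^n ≤ 0.005
2^n ≥ 1400
n ≥ log₂(1400) = 10.45
n ≥ 11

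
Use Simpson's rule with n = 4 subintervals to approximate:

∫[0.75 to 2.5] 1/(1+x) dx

f(x) = 1/(1+x)
a = 0.75, b = 2.5, n = 4
h = (b - a)/n = 0.437500

Simpson's rule: (h/3)[f(x₀) + 4f(x₁) + 2f(x₂) + ... + f(xₙ)]

x_0 = 0.7500, f(x_0) = 0.571429, coefficient = 1
x_1 = 1.1875, f(x_1) = 0.457143, coefficient = 4
x_2 = 1.6250, f(x_2) = 0.380952, coefficient = 2
x_3 = 2.0625, f(x_3) = 0.326531, coefficient = 4
x_4 = 2.5000, f(x_4) = 0.285714, coefficient = 1

I ≈ (0.437500/3) × 4.753741 = 0.693254
Exact value: 0.693147
Error: 0.000107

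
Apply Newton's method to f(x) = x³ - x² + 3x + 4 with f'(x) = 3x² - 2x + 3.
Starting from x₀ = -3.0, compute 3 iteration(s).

f(x) = x³ - x² + 3x + 4
f'(x) = 3x² - 2x + 3
x₀ = -3.0

Newton-Raphson formula: x_{n+1} = x_n - f(x_n)/f'(x_n)

Iteration 1:
  f(-3.000000) = -41.000000
  f'(-3.000000) = 36.000000
  x_1 = -3.000000 - (-41.000000)/36.000000 = -1.861111
Iteration 2:
  f(-1.861111) = -11.493463
  f'(-1.861111) = 17.113426
  x_2 = -1.861111 - (-11.493463)/17.113426 = -1.189506
Iteration 3:
  f(-1.189506) = -2.666505
  f'(-1.189506) = 9.623786
  x_3 = -1.189506 - (-2.666505)/9.623786 = -0.912432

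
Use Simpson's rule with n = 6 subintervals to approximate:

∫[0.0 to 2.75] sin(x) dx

f(x) = sin(x)
a = 0.0, b = 2.75, n = 6
h = (b - a)/n = 0.458333

Simpson's rule: (h/3)[f(x₀) + 4f(x₁) + 2f(x₂) + ... + f(xₙ)]

x_0 = 0.0000, f(x_0) = 0.000000, coefficient = 1
x_1 = 0.4583, f(x_1) = 0.442454, coefficient = 4
x_2 = 0.9167, f(x_2) = 0.793578, coefficient = 2
x_3 = 1.3750, f(x_3) = 0.980893, coefficient = 4
x_4 = 1.8333, f(x_4) = 0.965735, coefficient = 2
x_5 = 2.2917, f(x_5) = 0.751232, coefficient = 4
x_6 = 2.7500, f(x_6) = 0.381661, coefficient = 1

I ≈ (0.458333/3) × 12.598601 = 1.924786
Exact value: 1.924302
Error: 0.000484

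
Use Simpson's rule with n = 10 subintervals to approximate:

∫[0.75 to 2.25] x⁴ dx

f(x) = x⁴
a = 0.75, b = 2.25, n = 10
h = (b - a)/n = 0.150000

Simpson's rule: (h/3)[f(x₀) + 4f(x₁) + 2f(x₂) + ... + f(xₙ)]

x_0 = 0.7500, f(x_0) = 0.316406, coefficient = 1
x_1 = 0.9000, f(x_1) = 0.656100, coefficient = 4
x_2 = 1.0500, f(x_2) = 1.215506, coefficient = 2
x_3 = 1.2000, f(x_3) = 2.073600, coefficient = 4
x_4 = 1.3500, f(x_4) = 3.321506, coefficient = 2
x_5 = 1.5000, f(x_5) = 5.062500, coefficient = 4
x_6 = 1.6500, f(x_6) = 7.412006, coefficient = 2
x_7 = 1.8000, f(x_7) = 10.497600, coefficient = 4
x_8 = 1.9500, f(x_8) = 14.459006, coefficient = 2
x_9 = 2.1000, f(x_9) = 19.448100, coefficient = 4
x_10 = 2.2500, f(x_10) = 25.628906, coefficient = 1

I ≈ (0.150000/3) × 229.712962 = 11.485648
Exact value: 11.485547
Error: 0.000101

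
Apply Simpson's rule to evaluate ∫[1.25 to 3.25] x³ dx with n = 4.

f(x) = x³
a = 1.25, b = 3.25, n = 4
h = (b - a)/n = 0.500000

Simpson's rule: (h/3)[f(x₀) + 4f(x₁) + 2f(x₂) + ... + f(xₙ)]

x_0 = 1.2500, f(x_0) = 1.953125, coefficient = 1
x_1 = 1.7500, f(x_1) = 5.359375, coefficient = 4
x_2 = 2.2500, f(x_2) = 11.390625, coefficient = 2
x_3 = 2.7500, f(x_3) = 20.796875, coefficient = 4
x_4 = 3.2500, f(x_4) = 34.328125, coefficient = 1

I ≈ (0.500000/3) × 163.687500 = 27.281250
Exact value: 27.281250
Error: 0.000000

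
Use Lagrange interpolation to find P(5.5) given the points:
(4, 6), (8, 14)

Lagrange interpolation formula:
P(x) = Σ yᵢ × Lᵢ(x)
where Lᵢ(x) = Π_{j≠i} (x - xⱼ)/(xᵢ - xⱼ)

L_0(5.5) = (5.5 - 8)/(4 - 8) = 0.625000
L_1(5.5) = (5.5 - 4)/(8 - 4) = 0.375000

P(5.5) = 6×L_0(5.5) + 14×L_1(5.5)
P(5.5) = 9.000000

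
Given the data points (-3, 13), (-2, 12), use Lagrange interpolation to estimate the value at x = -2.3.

Lagrange interpolation formula:
P(x) = Σ yᵢ × Lᵢ(x)
where Lᵢ(x) = Π_{j≠i} (x - xⱼ)/(xᵢ - xⱼ)

L_0(-2.3) = (-2.3 - (-2))/(-3 - (-2)) = 0.300000
L_1(-2.3) = (-2.3 - (-3))/(-2 - (-3)) = 0.700000

P(-2.3) = 13×L_0(-2.3) + 12×L_1(-2.3)
P(-2.3) = 12.300000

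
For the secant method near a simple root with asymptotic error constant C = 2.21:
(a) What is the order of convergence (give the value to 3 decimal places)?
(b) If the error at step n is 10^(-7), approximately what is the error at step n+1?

(a) Secant method has superlinear convergence with order φ = (1+√5)/2 ≈ 1.618.
    This means |e_{n+1}| ≈ C|e_n|^1.618.

(b) With |e_n| = 10^(-7) and C = 2.21:
    |e_{n+1}| ≈ 2.21 × (10^(-7))^1.618 = 2.21 × 10^(-11.33)

(a) ≈ 1.618 (golden ratio); (b) |e_{n+1}| ≈ 1.043e-11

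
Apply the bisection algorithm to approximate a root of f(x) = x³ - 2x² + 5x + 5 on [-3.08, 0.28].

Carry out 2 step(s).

f(x) = x³ - 2x² + 5x + 5
Initial interval: [-3.08, 0.28]

Iteration 1:
  c_1 = (-3.080000 + 0.280000)/2 = -1.400000
  f(c_1) = f(-1.400000) = -8.664000
  f(a) × f(c) ≥ 0, new interval: [-1.400000, 0.280000]
Iteration 2:
  c_2 = (-1.400000 + 0.280000)/2 = -0.560000
  f(c_2) = f(-0.560000) = 1.397184
  f(a) × f(c) < 0, new interval: [-1.400000, -0.560000]

After 2 iteration(s), the approximation is c_2 = -0.560000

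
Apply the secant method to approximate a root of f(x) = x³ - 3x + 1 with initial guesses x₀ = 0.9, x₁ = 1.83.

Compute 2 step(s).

f(x) = x³ - 3x + 1
x₀ = 0.9, x₁ = 1.83

Secant formula: x_{n+1} = x_n - f(x_n)(x_n - x_{n-1})/(f(x_n) - f(x_{n-1}))

Iteration 1:
  f(0.900000) = -0.971000
  f(1.830000) = 1.638487
  x_2 = 1.830000 - 1.638487×(1.830000 - 0.900000)/(1.638487 - (-0.971000))
       = 1.246057
Iteration 2:
  f(1.830000) = 1.638487
  f(1.246057) = -0.803471
  x_3 = 1.246057 - (-0.803471)×(1.246057 - 1.830000)/(-0.803471 - 1.638487)
       = 1.438190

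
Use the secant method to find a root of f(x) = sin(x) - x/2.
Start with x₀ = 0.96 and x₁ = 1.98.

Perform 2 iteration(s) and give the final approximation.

f(x) = sin(x) - x/2
x₀ = 0.96, x₁ = 1.98

Secant formula: x_{n+1} = x_n - f(x_n)(x_n - x_{n-1})/(f(x_n) - f(x_{n-1}))

Iteration 1:
  f(0.960000) = 0.339192
  f(1.980000) = -0.072562
  x_2 = 1.980000 - (-0.072562)×(1.980000 - 0.960000)/(-0.072562 - 0.339192)
       = 1.800249
Iteration 2:
  f(1.980000) = -0.072562
  f(1.800249) = 0.073667
  x_3 = 1.800249 - 0.073667×(1.800249 - 1.980000)/(0.073667 - (-0.072562))
       = 1.890803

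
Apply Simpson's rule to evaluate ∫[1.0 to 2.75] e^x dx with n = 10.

f(x) = e^x
a = 1.0, b = 2.75, n = 10
h = (b - a)/n = 0.175000

Simpson's rule: (h/3)[f(x₀) + 4f(x₁) + 2f(x₂) + ... + f(xₙ)]

x_0 = 1.0000, f(x_0) = 2.718282, coefficient = 1
x_1 = 1.1750, f(x_1) = 3.238143, coefficient = 4
x_2 = 1.3500, f(x_2) = 3.857426, coefficient = 2
x_3 = 1.5250, f(x_3) = 4.595144, coefficient = 4
x_4 = 1.7000, f(x_4) = 5.473947, coefficient = 2
x_5 = 1.8750, f(x_5) = 6.520819, coefficient = 4
x_6 = 2.0500, f(x_6) = 7.767901, coefficient = 2
x_7 = 2.2250, f(x_7) = 9.253483, coefficient = 4
x_8 = 2.4000, f(x_8) = 11.023176, coefficient = 2
x_9 = 2.5750, f(x_9) = 13.131317, coefficient = 4
x_10 = 2.7500, f(x_10) = 15.642632, coefficient = 1

I ≈ (0.175000/3) × 221.561437 = 12.924417
Exact value: 12.924350
Error: 0.000067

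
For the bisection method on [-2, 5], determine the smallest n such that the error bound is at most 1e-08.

We need (b-a)/2^n ≤ 1e-08
(5 - (-2))/2^n ≤ 1e-08
7/2^n ≤ 1e-08
2^n ≥ 700000000
n ≥ log₂(700000000) = 29.38
n ≥ 30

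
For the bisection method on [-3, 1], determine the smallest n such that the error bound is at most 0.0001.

We need (b-a)/2^n ≤ 0.0001
(1 - (-3))/2^n ≤ 0.0001
4/2^n ≤ 0.0001
2^n ≥ 40000
n ≥ log₂(40000) = 15.29
n ≥ 16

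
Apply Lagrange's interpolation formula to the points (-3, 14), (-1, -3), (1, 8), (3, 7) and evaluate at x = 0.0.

Lagrange interpolation formula:
P(x) = Σ yᵢ × Lᵢ(x)
where Lᵢ(x) = Π_{j≠i} (x - xⱼ)/(xᵢ - xⱼ)

L_0(0.0) = (0.0 - (-1))/(-3 - (-1)) × (0.0 - 1)/(-3 - 1) × (0.0 - 3)/(-3 - 3) = -0.062500
L_1(0.0) = (0.0 - (-3))/(-1 - (-3)) × (0.0 - 1)/(-1 - 1) × (0.0 - 3)/(-1 - 3) = 0.562500
L_2(0.0) = (0.0 - (-3))/(1 - (-3)) × (0.0 - (-1))/(1 - (-1)) × (0.0 - 3)/(1 - 3) = 0.562500
L_3(0.0) = (0.0 - (-3))/(3 - (-3)) × (0.0 - (-1))/(3 - (-1)) × (0.0 - 1)/(3 - 1) = -0.062500

P(0.0) = 14×L_0(0.0) + (-3)×L_1(0.0) + 8×L_2(0.0) + 7×L_3(0.0)
P(0.0) = 1.500000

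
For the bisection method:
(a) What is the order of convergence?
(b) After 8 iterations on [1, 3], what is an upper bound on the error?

(a) Bisection has linear (order 1) convergence; the error is halved each step.

(b) Error bound = (b-a)/2^n = (3 - 1)/2^{8}
    = 2/2^{8}

(a) 1 (linear); (b) error ≤ 7.81e-03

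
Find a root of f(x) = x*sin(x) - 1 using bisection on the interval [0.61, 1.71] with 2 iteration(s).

f(x) = x*sin(x) - 1
Initial interval: [0.61, 1.71]

Iteration 1:
  c_1 = (0.610000 + 1.710000)/2 = 1.160000
  f(c_1) = f(1.160000) = 0.063492
  f(a) × f(c) < 0, new interval: [0.610000, 1.160000]
Iteration 2:
  c_2 = (0.610000 + 1.160000)/2 = 0.885000
  f(c_2) = f(0.885000) = -0.315085
  f(a) × f(c) ≥ 0, new interval: [0.885000, 1.160000]

After 2 iteration(s), the approximation is c_2 = 0.885000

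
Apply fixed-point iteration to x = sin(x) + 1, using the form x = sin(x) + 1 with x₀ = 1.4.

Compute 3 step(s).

Equation: x = sin(x) + 1
Fixed-point form: x = sin(x) + 1
x₀ = 1.4

x_1 = g(1.400000) = 1.985450
x_2 = g(1.985450) = 1.915256
x_3 = g(1.915256) = 1.941258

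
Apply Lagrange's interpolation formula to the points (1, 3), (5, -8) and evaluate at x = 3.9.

Lagrange interpolation formula:
P(x) = Σ yᵢ × Lᵢ(x)
where Lᵢ(x) = Π_{j≠i} (x - xⱼ)/(xᵢ - xⱼ)

L_0(3.9) = (3.9 - 5)/(1 - 5) = 0.275000
L_1(3.9) = (3.9 - 1)/(5 - 1) = 0.725000

P(3.9) = 3×L_0(3.9) + (-8)×L_1(3.9)
P(3.9) = -4.975000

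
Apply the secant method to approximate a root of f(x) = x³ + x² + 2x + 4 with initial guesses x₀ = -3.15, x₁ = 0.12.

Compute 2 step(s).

f(x) = x³ + x² + 2x + 4
x₀ = -3.15, x₁ = 0.12

Secant formula: x_{n+1} = x_n - f(x_n)(x_n - x_{n-1})/(f(x_n) - f(x_{n-1}))

Iteration 1:
  f(-3.150000) = -23.633375
  f(0.120000) = 4.256128
  x_2 = 0.120000 - 4.256128×(0.120000 - (-3.150000))/(4.256128 - (-23.633375))
       = -0.379024
Iteration 2:
  f(0.120000) = 4.256128
  f(-0.379024) = 3.331160
  x_3 = -0.379024 - 3.331160×(-0.379024 - 0.120000)/(3.331160 - 4.256128)
       = -2.176201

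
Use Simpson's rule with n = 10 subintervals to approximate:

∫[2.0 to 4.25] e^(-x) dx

f(x) = e^(-x)
a = 2.0, b = 4.25, n = 10
h = (b - a)/n = 0.225000

Simpson's rule: (h/3)[f(x₀) + 4f(x₁) + 2f(x₂) + ... + f(xₙ)]

x_0 = 2.0000, f(x_0) = 0.135335, coefficient = 1
x_1 = 2.2250, f(x_1) = 0.108067, coefficient = 4
x_2 = 2.4500, f(x_2) = 0.086294, coefficient = 2
x_3 = 2.6750, f(x_3) = 0.068907, coefficient = 4
x_4 = 2.9000, f(x_4) = 0.055023, coefficient = 2
x_5 = 3.1250, f(x_5) = 0.043937, coefficient = 4
x_6 = 3.3500, f(x_6) = 0.035084, coefficient = 2
x_7 = 3.5750, f(x_7) = 0.028015, coefficient = 4
x_8 = 3.8000, f(x_8) = 0.022371, coefficient = 2
x_9 = 4.0250, f(x_9) = 0.017863, coefficient = 4
x_10 = 4.2500, f(x_10) = 0.014264, coefficient = 1

I ≈ (0.225000/3) × 1.614304 = 0.121073
Exact value: 0.121071
Error: 0.000002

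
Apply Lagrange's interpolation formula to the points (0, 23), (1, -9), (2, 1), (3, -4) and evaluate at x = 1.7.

Lagrange interpolation formula:
P(x) = Σ yᵢ × Lᵢ(x)
where Lᵢ(x) = Π_{j≠i} (x - xⱼ)/(xᵢ - xⱼ)

L_0(1.7) = (1.7 - 1)/(0 - 1) × (1.7 - 2)/(0 - 2) × (1.7 - 3)/(0 - 3) = -0.045500
L_1(1.7) = (1.7 - 0)/(1 - 0) × (1.7 - 2)/(1 - 2) × (1.7 - 3)/(1 - 3) = 0.331500
L_2(1.7) = (1.7 - 0)/(2 - 0) × (1.7 - 1)/(2 - 1) × (1.7 - 3)/(2 - 3) = 0.773500
L_3(1.7) = (1.7 - 0)/(3 - 0) × (1.7 - 1)/(3 - 1) × (1.7 - 2)/(3 - 2) = -0.059500

P(1.7) = 23×L_0(1.7) + (-9)×L_1(1.7) + 1×L_2(1.7) + (-4)×L_3(1.7)
P(1.7) = -3.018500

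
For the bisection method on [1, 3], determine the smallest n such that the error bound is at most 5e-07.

We need (b-a)/2^n ≤ 5e-07
(3 - 1)/2^n ≤ 5e-07
2/2^n ≤ 5e-07
2^n ≥ 4000000
n ≥ log₂(4000000) = 21.93
n ≥ 22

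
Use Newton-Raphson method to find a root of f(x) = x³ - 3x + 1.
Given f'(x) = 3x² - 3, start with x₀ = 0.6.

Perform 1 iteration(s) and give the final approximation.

f(x) = x³ - 3x + 1
f'(x) = 3x² - 3
x₀ = 0.6

Newton-Raphson formula: x_{n+1} = x_n - f(x_n)/f'(x_n)

Iteration 1:
  f(0.600000) = -0.584000
  f'(0.600000) = -1.920000
  x_1 = 0.600000 - (-0.584000)/(-1.920000) = 0.295833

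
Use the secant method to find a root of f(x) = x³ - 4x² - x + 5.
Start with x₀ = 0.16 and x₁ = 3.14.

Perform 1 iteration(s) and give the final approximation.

f(x) = x³ - 4x² - x + 5
x₀ = 0.16, x₁ = 3.14

Secant formula: x_{n+1} = x_n - f(x_n)(x_n - x_{n-1})/(f(x_n) - f(x_{n-1}))

Iteration 1:
  f(0.160000) = 4.741696
  f(3.140000) = -6.619256
  x_2 = 3.140000 - (-6.619256)×(3.140000 - 0.160000)/(-6.619256 - 4.741696)
       = 1.403756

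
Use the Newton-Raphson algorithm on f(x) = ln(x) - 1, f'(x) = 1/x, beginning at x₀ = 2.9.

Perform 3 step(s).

f(x) = ln(x) - 1
f'(x) = 1/x
x₀ = 2.9

Newton-Raphson formula: x_{n+1} = x_n - f(x_n)/f'(x_n)

Iteration 1:
  f(2.900000) = 0.064711
  f'(2.900000) = 0.344828
  x_1 = 2.900000 - 0.064711/0.344828 = 2.712339
Iteration 2:
  f(2.712339) = -0.002189
  f'(2.712339) = 0.368685
  x_2 = 2.712339 - (-0.002189)/0.368685 = 2.718275
Iteration 3:
  f(2.718275) = -0.000002
  f'(2.718275) = 0.367880
  x_3 = 2.718275 - (-0.000002)/0.367880 = 2.718282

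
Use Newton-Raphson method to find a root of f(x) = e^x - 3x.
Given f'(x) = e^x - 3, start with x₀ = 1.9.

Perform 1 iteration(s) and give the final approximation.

f(x) = e^x - 3x
f'(x) = e^x - 3
x₀ = 1.9

Newton-Raphson formula: x_{n+1} = x_n - f(x_n)/f'(x_n)

Iteration 1:
  f(1.900000) = 0.985894
  f'(1.900000) = 3.685894
  x_1 = 1.900000 - 0.985894/3.685894 = 1.632522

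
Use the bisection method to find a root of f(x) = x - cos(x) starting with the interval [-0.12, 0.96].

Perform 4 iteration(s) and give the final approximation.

f(x) = x - cos(x)
Initial interval: [-0.12, 0.96]

Iteration 1:
  c_1 = (-0.120000 + 0.960000)/2 = 0.420000
  f(c_1) = f(0.420000) = -0.493089
  f(a) × f(c) ≥ 0, new interval: [0.420000, 0.960000]
Iteration 2:
  c_2 = (0.420000 + 0.960000)/2 = 0.690000
  f(c_2) = f(0.690000) = -0.081246
  f(a) × f(c) ≥ 0, new interval: [0.690000, 0.960000]
Iteration 3:
  c_3 = (0.690000 + 0.960000)/2 = 0.825000
  f(c_3) = f(0.825000) = 0.146443
  f(a) × f(c) < 0, new interval: [0.690000, 0.825000]
Iteration 4:
  c_4 = (0.690000 + 0.825000)/2 = 0.757500
  f(c_4) = f(0.757500) = 0.030944
  f(a) × f(c) < 0, new interval: [0.690000, 0.757500]

After 4 iteration(s), the approximation is c_4 = 0.757500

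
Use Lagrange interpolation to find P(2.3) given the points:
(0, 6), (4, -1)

Lagrange interpolation formula:
P(x) = Σ yᵢ × Lᵢ(x)
where Lᵢ(x) = Π_{j≠i} (x - xⱼ)/(xᵢ - xⱼ)

L_0(2.3) = (2.3 - 4)/(0 - 4) = 0.425000
L_1(2.3) = (2.3 - 0)/(4 - 0) = 0.575000

P(2.3) = 6×L_0(2.3) + (-1)×L_1(2.3)
P(2.3) = 1.975000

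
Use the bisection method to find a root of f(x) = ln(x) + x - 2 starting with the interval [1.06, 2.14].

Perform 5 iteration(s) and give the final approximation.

f(x) = ln(x) + x - 2
Initial interval: [1.06, 2.14]

Iteration 1:
  c_1 = (1.060000 + 2.140000)/2 = 1.600000
  f(c_1) = f(1.600000) = 0.070004
  f(a) × f(c) < 0, new interval: [1.060000, 1.600000]
Iteration 2:
  c_2 = (1.060000 + 1.600000)/2 = 1.330000
  f(c_2) = f(1.330000) = -0.384821
  f(a) × f(c) ≥ 0, new interval: [1.330000, 1.600000]
Iteration 3:
  c_3 = (1.330000 + 1.600000)/2 = 1.465000
  f(c_3) = f(1.465000) = -0.153145
  f(a) × f(c) ≥ 0, new interval: [1.465000, 1.600000]
Iteration 4:
  c_4 = (1.465000 + 1.600000)/2 = 1.532500
  f(c_4) = f(1.532500) = -0.040600
  f(a) × f(c) ≥ 0, new interval: [1.532500, 1.600000]
Iteration 5:
  c_5 = (1.532500 + 1.600000)/2 = 1.566250
  f(c_5) = f(1.566250) = 0.014934
  f(a) × f(c) < 0, new interval: [1.532500, 1.566250]

After 5 iteration(s), the approximation is c_5 = 1.566250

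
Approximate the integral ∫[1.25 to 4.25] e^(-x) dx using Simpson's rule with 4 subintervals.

f(x) = e^(-x)
a = 1.25, b = 4.25, n = 4
h = (b - a)/n = 0.750000

Simpson's rule: (h/3)[f(x₀) + 4f(x₁) + 2f(x₂) + ... + f(xₙ)]

x_0 = 1.2500, f(x_0) = 0.286505, coefficient = 1
x_1 = 2.0000, f(x_1) = 0.135335, coefficient = 4
x_2 = 2.7500, f(x_2) = 0.063928, coefficient = 2
x_3 = 3.5000, f(x_3) = 0.030197, coefficient = 4
x_4 = 4.2500, f(x_4) = 0.014264, coefficient = 1

I ≈ (0.750000/3) × 1.090755 = 0.272689
Exact value: 0.272241
Error: 0.000448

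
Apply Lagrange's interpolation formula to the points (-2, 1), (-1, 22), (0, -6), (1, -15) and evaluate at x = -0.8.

Lagrange interpolation formula:
P(x) = Σ yᵢ × Lᵢ(x)
where Lᵢ(x) = Π_{j≠i} (x - xⱼ)/(xᵢ - xⱼ)

L_0(-0.8) = (-0.8 - (-1))/(-2 - (-1)) × (-0.8 - 0)/(-2 - 0) × (-0.8 - 1)/(-2 - 1) = -0.048000
L_1(-0.8) = (-0.8 - (-2))/(-1 - (-2)) × (-0.8 - 0)/(-1 - 0) × (-0.8 - 1)/(-1 - 1) = 0.864000
L_2(-0.8) = (-0.8 - (-2))/(0 - (-2)) × (-0.8 - (-1))/(0 - (-1)) × (-0.8 - 1)/(0 - 1) = 0.216000
L_3(-0.8) = (-0.8 - (-2))/(1 - (-2)) × (-0.8 - (-1))/(1 - (-1)) × (-0.8 - 0)/(1 - 0) = -0.032000

P(-0.8) = 1×L_0(-0.8) + 22×L_1(-0.8) + (-6)×L_2(-0.8) + (-15)×L_3(-0.8)
P(-0.8) = 18.144000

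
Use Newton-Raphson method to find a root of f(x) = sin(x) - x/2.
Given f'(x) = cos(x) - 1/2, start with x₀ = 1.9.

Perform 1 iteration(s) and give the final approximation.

f(x) = sin(x) - x/2
f'(x) = cos(x) - 1/2
x₀ = 1.9

Newton-Raphson formula: x_{n+1} = x_n - f(x_n)/f'(x_n)

Iteration 1:
  f(1.900000) = -0.003700
  f'(1.900000) = -0.823290
  x_1 = 1.900000 - (-0.003700)/(-0.823290) = 1.895506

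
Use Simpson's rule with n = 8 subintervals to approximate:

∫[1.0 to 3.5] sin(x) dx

f(x) = sin(x)
a = 1.0, b = 3.5, n = 8
h = (b - a)/n = 0.312500

Simpson's rule: (h/3)[f(x₀) + 4f(x₁) + 2f(x₂) + ... + f(xₙ)]

x_0 = 1.0000, f(x_0) = 0.841471, coefficient = 1
x_1 = 1.3125, f(x_1) = 0.966827, coefficient = 4
x_2 = 1.6250, f(x_2) = 0.998531, coefficient = 2
x_3 = 1.9375, f(x_3) = 0.933514, coefficient = 4
x_4 = 2.2500, f(x_4) = 0.778073, coefficient = 2
x_5 = 2.5625, f(x_5) = 0.547265, coefficient = 4
x_6 = 2.8750, f(x_6) = 0.263446, coefficient = 2
x_7 = 3.1875, f(x_7) = -0.045891, coefficient = 4
x_8 = 3.5000, f(x_8) = -0.350783, coefficient = 1

I ≈ (0.312500/3) × 14.177646 = 1.476838
Exact value: 1.476759
Error: 0.000079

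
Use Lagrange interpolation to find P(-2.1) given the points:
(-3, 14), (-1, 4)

Lagrange interpolation formula:
P(x) = Σ yᵢ × Lᵢ(x)
where Lᵢ(x) = Π_{j≠i} (x - xⱼ)/(xᵢ - xⱼ)

L_0(-2.1) = (-2.1 - (-1))/(-3 - (-1)) = 0.550000
L_1(-2.1) = (-2.1 - (-3))/(-1 - (-3)) = 0.450000

P(-2.1) = 14×L_0(-2.1) + 4×L_1(-2.1)
P(-2.1) = 9.500000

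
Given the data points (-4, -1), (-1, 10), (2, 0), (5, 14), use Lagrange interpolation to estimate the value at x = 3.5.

Lagrange interpolation formula:
P(x) = Σ yᵢ × Lᵢ(x)
where Lᵢ(x) = Π_{j≠i} (x - xⱼ)/(xᵢ - xⱼ)

L_0(3.5) = (3.5 - (-1))/(-4 - (-1)) × (3.5 - 2)/(-4 - 2) × (3.5 - 5)/(-4 - 5) = 0.062500
L_1(3.5) = (3.5 - (-4))/(-1 - (-4)) × (3.5 - 2)/(-1 - 2) × (3.5 - 5)/(-1 - 5) = -0.312500
L_2(3.5) = (3.5 - (-4))/(2 - (-4)) × (3.5 - (-1))/(2 - (-1)) × (3.5 - 5)/(2 - 5) = 0.937500
L_3(3.5) = (3.5 - (-4))/(5 - (-4)) × (3.5 - (-1))/(5 - (-1)) × (3.5 - 2)/(5 - 2) = 0.312500

P(3.5) = (-1)×L_0(3.5) + 10×L_1(3.5) + 0×L_2(3.5) + 14×L_3(3.5)
P(3.5) = 1.187500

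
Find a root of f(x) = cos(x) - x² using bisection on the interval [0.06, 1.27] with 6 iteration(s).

f(x) = cos(x) - x²
Initial interval: [0.06, 1.27]

Iteration 1:
  c_1 = (0.060000 + 1.270000)/2 = 0.665000
  f(c_1) = f(0.665000) = 0.344692
  f(a) × f(c) ≥ 0, new interval: [0.665000, 1.270000]
Iteration 2:
  c_2 = (0.665000 + 1.270000)/2 = 0.967500
  f(c_2) = f(0.967500) = -0.368696
  f(a) × f(c) < 0, new interval: [0.665000, 0.967500]
Iteration 3:
  c_3 = (0.665000 + 0.967500)/2 = 0.816250
  f(c_3) = f(0.816250) = 0.018694
  f(a) × f(c) ≥ 0, new interval: [0.816250, 0.967500]
Iteration 4:
  c_4 = (0.816250 + 0.967500)/2 = 0.891875
  f(c_4) = f(0.891875) = -0.167487
  f(a) × f(c) < 0, new interval: [0.816250, 0.891875]
Iteration 5:
  c_5 = (0.816250 + 0.891875)/2 = 0.854062
  f(c_5) = f(0.854062) = -0.072497
  f(a) × f(c) < 0, new interval: [0.816250, 0.854062]
Iteration 6:
  c_6 = (0.816250 + 0.854062)/2 = 0.835156
  f(c_6) = f(0.835156) = -0.026424
  f(a) × f(c) < 0, new interval: [0.816250, 0.835156]

After 6 iteration(s), the approximation is c_6 = 0.835156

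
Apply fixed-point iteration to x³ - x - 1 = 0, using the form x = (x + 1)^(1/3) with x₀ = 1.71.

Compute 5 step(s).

Equation: x³ - x - 1 = 0
Fixed-point form: x = (x + 1)^(1/3)
x₀ = 1.71

x_1 = g(1.710000) = 1.394194
x_2 = g(1.394194) = 1.337785
x_3 = g(1.337785) = 1.327195
x_4 = g(1.327195) = 1.325188
x_5 = g(1.325188) = 1.324807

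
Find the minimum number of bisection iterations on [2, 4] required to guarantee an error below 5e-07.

We need (b-a)/2^n ≤ 5e-07
(4 - 2)/2^n ≤ 5e-07
2/2^n ≤ 5e-07
2^n ≥ 4000000
n ≥ log₂(4000000) = 21.93
n ≥ 22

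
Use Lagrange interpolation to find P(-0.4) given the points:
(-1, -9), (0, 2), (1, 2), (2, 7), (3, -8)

Lagrange interpolation formula:
P(x) = Σ yᵢ × Lᵢ(x)
where Lᵢ(x) = Π_{j≠i} (x - xⱼ)/(xᵢ - xⱼ)

L_0(-0.4) = (-0.4 - 0)/(-1 - 0) × (-0.4 - 1)/(-1 - 1) × (-0.4 - 2)/(-1 - 2) × (-0.4 - 3)/(-1 - 3) = 0.190400
L_1(-0.4) = (-0.4 - (-1))/(0 - (-1)) × (-0.4 - 1)/(0 - 1) × (-0.4 - 2)/(0 - 2) × (-0.4 - 3)/(0 - 3) = 1.142400
L_2(-0.4) = (-0.4 - (-1))/(1 - (-1)) × (-0.4 - 0)/(1 - 0) × (-0.4 - 2)/(1 - 2) × (-0.4 - 3)/(1 - 3) = -0.489600
L_3(-0.4) = (-0.4 - (-1))/(2 - (-1)) × (-0.4 - 0)/(2 - 0) × (-0.4 - 1)/(2 - 1) × (-0.4 - 3)/(2 - 3) = 0.190400
L_4(-0.4) = (-0.4 - (-1))/(3 - (-1)) × (-0.4 - 0)/(3 - 0) × (-0.4 - 1)/(3 - 1) × (-0.4 - 2)/(3 - 2) = -0.033600

P(-0.4) = (-9)×L_0(-0.4) + 2×L_1(-0.4) + 2×L_2(-0.4) + 7×L_3(-0.4) + (-8)×L_4(-0.4)
P(-0.4) = 1.193600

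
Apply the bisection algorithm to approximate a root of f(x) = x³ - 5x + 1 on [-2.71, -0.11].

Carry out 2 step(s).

f(x) = x³ - 5x + 1
Initial interval: [-2.71, -0.11]

Iteration 1:
  c_1 = (-2.710000 + (-0.110000))/2 = -1.410000
  f(c_1) = f(-1.410000) = 5.246779
  f(a) × f(c) < 0, new interval: [-2.710000, -1.410000]
Iteration 2:
  c_2 = (-2.710000 + (-1.410000))/2 = -2.060000
  f(c_2) = f(-2.060000) = 2.558184
  f(a) × f(c) < 0, new interval: [-2.710000, -2.060000]

After 2 iteration(s), the approximation is c_2 = -2.060000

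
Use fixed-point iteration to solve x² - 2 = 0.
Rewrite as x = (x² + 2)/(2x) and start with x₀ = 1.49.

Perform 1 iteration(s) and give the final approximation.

Equation: x² - 2 = 0
Fixed-point form: x = (x² + 2)/(2x)
x₀ = 1.49

x_1 = g(1.490000) = 1.416141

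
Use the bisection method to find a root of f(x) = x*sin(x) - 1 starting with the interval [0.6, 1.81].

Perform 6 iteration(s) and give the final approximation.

f(x) = x*sin(x) - 1
Initial interval: [0.6, 1.81]

Iteration 1:
  c_1 = (0.600000 + 1.810000)/2 = 1.205000
  f(c_1) = f(1.205000) = 0.125276
  f(a) × f(c) < 0, new interval: [0.600000, 1.205000]
Iteration 2:
  c_2 = (0.600000 + 1.205000)/2 = 0.902500
  f(c_2) = f(0.902500) = -0.291647
  f(a) × f(c) ≥ 0, new interval: [0.902500, 1.205000]
Iteration 3:
  c_3 = (0.902500 + 1.205000)/2 = 1.053750
  f(c_3) = f(1.053750) = -0.083993
  f(a) × f(c) ≥ 0, new interval: [1.053750, 1.205000]
Iteration 4:
  c_4 = (1.053750 + 1.205000)/2 = 1.129375
  f(c_4) = f(1.129375) = 0.021119
  f(a) × f(c) < 0, new interval: [1.053750, 1.129375]
Iteration 5:
  c_5 = (1.053750 + 1.129375)/2 = 1.091562
  f(c_5) = f(1.091562) = -0.031404
  f(a) × f(c) ≥ 0, new interval: [1.091562, 1.129375]
Iteration 6:
  c_6 = (1.091562 + 1.129375)/2 = 1.110469
  f(c_6) = f(1.110469) = -0.005123
  f(a) × f(c) ≥ 0, new interval: [1.110469, 1.129375]

After 6 iteration(s), the approximation is c_6 = 1.110469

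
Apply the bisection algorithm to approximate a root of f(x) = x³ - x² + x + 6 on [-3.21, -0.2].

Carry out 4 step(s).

f(x) = x³ - x² + x + 6
Initial interval: [-3.21, -0.2]

Iteration 1:
  c_1 = (-3.210000 + (-0.200000))/2 = -1.705000
  f(c_1) = f(-1.705000) = -3.568503
  f(a) × f(c) ≥ 0, new interval: [-1.705000, -0.200000]
Iteration 2:
  c_2 = (-1.705000 + (-0.200000))/2 = -0.952500
  f(c_2) = f(-0.952500) = 3.276082
  f(a) × f(c) < 0, new interval: [-1.705000, -0.952500]
Iteration 3:
  c_3 = (-1.705000 + (-0.952500))/2 = -1.328750
  f(c_3) = f(-1.328750) = 0.559664
  f(a) × f(c) < 0, new interval: [-1.705000, -1.328750]
Iteration 4:
  c_4 = (-1.705000 + (-1.328750))/2 = -1.516875
  f(c_4) = f(-1.516875) = -1.307977
  f(a) × f(c) ≥ 0, new interval: [-1.516875, -1.328750]

After 4 iteration(s), the approximation is c_4 = -1.516875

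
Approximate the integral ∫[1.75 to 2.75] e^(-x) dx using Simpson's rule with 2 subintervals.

f(x) = e^(-x)
a = 1.75, b = 2.75, n = 2
h = (b - a)/n = 0.500000

Simpson's rule: (h/3)[f(x₀) + 4f(x₁) + 2f(x₂) + ... + f(xₙ)]

x_0 = 1.7500, f(x_0) = 0.173774, coefficient = 1
x_1 = 2.2500, f(x_1) = 0.105399, coefficient = 4
x_2 = 2.7500, f(x_2) = 0.063928, coefficient = 1

I ≈ (0.500000/3) × 0.659299 = 0.109883
Exact value: 0.109846
Error: 0.000037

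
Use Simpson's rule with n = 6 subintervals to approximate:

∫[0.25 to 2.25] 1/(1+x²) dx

f(x) = 1/(1+x²)
a = 0.25, b = 2.25, n = 6
h = (b - a)/n = 0.333333

Simpson's rule: (h/3)[f(x₀) + 4f(x₁) + 2f(x₂) + ... + f(xₙ)]

x_0 = 0.2500, f(x_0) = 0.941176, coefficient = 1
x_1 = 0.5833, f(x_1) = 0.746114, coefficient = 4
x_2 = 0.9167, f(x_2) = 0.543396, coefficient = 2
x_3 = 1.2500, f(x_3) = 0.390244, coefficient = 4
x_4 = 1.5833, f(x_4) = 0.285149, coefficient = 2
x_5 = 1.9167, f(x_5) = 0.213967, coefficient = 4
x_6 = 2.2500, f(x_6) = 0.164948, coefficient = 1

I ≈ (0.333333/3) × 8.164515 = 0.907168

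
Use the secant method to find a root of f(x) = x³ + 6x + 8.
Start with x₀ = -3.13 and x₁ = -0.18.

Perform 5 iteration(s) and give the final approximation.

f(x) = x³ + 6x + 8
x₀ = -3.13, x₁ = -0.18

Secant formula: x_{n+1} = x_n - f(x_n)(x_n - x_{n-1})/(f(x_n) - f(x_{n-1}))

Iteration 1:
  f(-3.130000) = -41.444297
  f(-0.180000) = 6.914168
  x_2 = -0.180000 - 6.914168×(-0.180000 - (-3.130000))/(6.914168 - (-41.444297))
       = -0.601783
Iteration 2:
  f(-0.180000) = 6.914168
  f(-0.601783) = 4.171368
  x_3 = -0.601783 - 4.171368×(-0.601783 - (-0.180000))/(4.171368 - 6.914168)
       = -1.243250
Iteration 3:
  f(-0.601783) = 4.171368
  f(-1.243250) = -1.381151
  x_4 = -1.243250 - (-1.381151)×(-1.243250 - (-0.601783))/(-1.381151 - 4.171368)
       = -1.083689
Iteration 4:
  f(-1.243250) = -1.381151
  f(-1.083689) = 0.225198
  x_5 = -1.083689 - 0.225198×(-1.083689 - (-1.243250))/(0.225198 - (-1.381151))
       = -1.106058
Iteration 5:
  f(-1.083689) = 0.225198
  f(-1.106058) = 0.010535
  x_6 = -1.106058 - 0.010535×(-1.106058 - (-1.083689))/(0.010535 - 0.225198)
       = -1.107156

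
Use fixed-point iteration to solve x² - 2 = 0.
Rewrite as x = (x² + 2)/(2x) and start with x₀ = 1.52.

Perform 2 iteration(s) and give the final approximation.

Equation: x² - 2 = 0
Fixed-point form: x = (x² + 2)/(2x)
x₀ = 1.52

x_1 = g(1.520000) = 1.417895
x_2 = g(1.417895) = 1.414218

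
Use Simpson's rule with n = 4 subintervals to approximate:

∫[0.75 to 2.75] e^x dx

f(x) = e^x
a = 0.75, b = 2.75, n = 4
h = (b - a)/n = 0.500000

Simpson's rule: (h/3)[f(x₀) + 4f(x₁) + 2f(x₂) + ... + f(xₙ)]

x_0 = 0.7500, f(x_0) = 2.117000, coefficient = 1
x_1 = 1.2500, f(x_1) = 3.490343, coefficient = 4
x_2 = 1.7500, f(x_2) = 5.754603, coefficient = 2
x_3 = 2.2500, f(x_3) = 9.487736, coefficient = 4
x_4 = 2.7500, f(x_4) = 15.642632, coefficient = 1

I ≈ (0.500000/3) × 81.181152 = 13.530192
Exact value: 13.525632
Error: 0.004560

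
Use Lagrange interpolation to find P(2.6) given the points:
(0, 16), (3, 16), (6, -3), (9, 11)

Lagrange interpolation formula:
P(x) = Σ yᵢ × Lᵢ(x)
where Lᵢ(x) = Π_{j≠i} (x - xⱼ)/(xᵢ - xⱼ)

L_0(2.6) = (2.6 - 3)/(0 - 3) × (2.6 - 6)/(0 - 6) × (2.6 - 9)/(0 - 9) = 0.053728
L_1(2.6) = (2.6 - 0)/(3 - 0) × (2.6 - 6)/(3 - 6) × (2.6 - 9)/(3 - 9) = 1.047704
L_2(2.6) = (2.6 - 0)/(6 - 0) × (2.6 - 3)/(6 - 3) × (2.6 - 9)/(6 - 9) = -0.123259
L_3(2.6) = (2.6 - 0)/(9 - 0) × (2.6 - 3)/(9 - 3) × (2.6 - 6)/(9 - 6) = 0.021827

P(2.6) = 16×L_0(2.6) + 16×L_1(2.6) + (-3)×L_2(2.6) + 11×L_3(2.6)
P(2.6) = 18.232790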